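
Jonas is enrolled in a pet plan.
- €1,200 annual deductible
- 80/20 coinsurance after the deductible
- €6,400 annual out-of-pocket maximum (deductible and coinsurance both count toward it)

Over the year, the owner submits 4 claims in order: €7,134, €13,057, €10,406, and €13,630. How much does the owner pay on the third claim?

Claim 1 — €7,134: €1,200 to deductible, leaving €5,934; 20% of €5,934 = €1,186.80. Owner owes €2,386.80 (running OOP €2,386.80).
Claim 2 — €13,057: 20% coinsurance on €13,057 = €2,611.40. Owner pays €2,611.40; OOP now €4,998.20.
Claim 3 — €10,406: 20% coinsurance on €10,406 = €2,081.20. OOP would hit €7,079.40 > €6,400, so the cap limits the owner to €6,400 − €4,998.20 = €1,401.80.

€1,401.80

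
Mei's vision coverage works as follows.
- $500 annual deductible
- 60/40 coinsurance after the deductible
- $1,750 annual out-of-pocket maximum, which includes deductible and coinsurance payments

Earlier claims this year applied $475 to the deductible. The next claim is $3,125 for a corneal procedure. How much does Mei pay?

$1,265

$475 of the $500 deductible is already met, leaving $25.
That leaves $3,125 − $25 = $3,100 for coinsurance.
Member's 40% share of $3,100 is $1,240.
So the member owes $25 + $1,240 = $1,265 before any cap.
Total out-of-pocket so far would be $475 + $1,265 = $1,740, below the $1,750 cap — no reduction.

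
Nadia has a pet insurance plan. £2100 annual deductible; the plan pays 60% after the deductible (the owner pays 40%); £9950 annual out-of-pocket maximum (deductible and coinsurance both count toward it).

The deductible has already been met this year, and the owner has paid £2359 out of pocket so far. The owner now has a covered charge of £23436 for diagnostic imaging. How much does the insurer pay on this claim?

With the deductible met, the entire £23436 is subject to coinsurance.
Coinsurance: £23436 × 40% = £9374.40.
Year-to-date out-of-pocket would reach £2359 + £9374.40 = £11733.40, above the £9950 maximum, so the owner pays only £9950 − £2359 = £7591.
Insurer pays the balance: £23436 − £7591 = £15845.

£15845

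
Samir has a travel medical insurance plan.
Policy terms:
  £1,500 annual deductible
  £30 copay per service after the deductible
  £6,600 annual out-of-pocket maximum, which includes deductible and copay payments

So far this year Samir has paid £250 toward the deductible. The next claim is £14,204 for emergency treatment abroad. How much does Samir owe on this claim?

£1,280

£250 of the £1,500 deductible is already met, leaving £1,250.
That leaves £14,204 − £1,250 = £12,954 for the copay.
Copay on this service: £30.
That puts the traveler's cost at £1,250 + £30 = £1,280 before any cap.
Cumulative spending £250 + £1,280 = £1,530 stays under the £6,600 maximum.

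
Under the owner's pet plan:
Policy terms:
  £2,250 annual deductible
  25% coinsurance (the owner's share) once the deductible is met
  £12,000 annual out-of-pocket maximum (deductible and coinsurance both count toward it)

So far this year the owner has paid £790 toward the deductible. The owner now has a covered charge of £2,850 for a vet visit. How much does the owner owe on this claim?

£1,807.50

Remaining deductible: £2,250 − £790 = £1,460.
The remaining £1,390 (= £2,850 − £1,460) moves to coinsurance.
Coinsurance: £1,390 × 25% = £347.50.
That puts the owner's cost at £1,460 + £347.50 = £1,807.50 before any cap.
Year-to-date out-of-pocket becomes £790 + £1,807.50 = £2,597.50, still under the £12,000 maximum, so no cap applies.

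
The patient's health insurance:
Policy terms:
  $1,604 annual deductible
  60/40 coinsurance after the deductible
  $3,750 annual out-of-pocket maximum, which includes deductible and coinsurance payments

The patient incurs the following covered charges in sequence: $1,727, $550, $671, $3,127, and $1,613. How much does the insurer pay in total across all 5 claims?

$3,938

#1 ($1,727): $1,604 to deductible, leaving $123; patient's 40% is $49.20. Cost to patient: $1,653.20. OOP to date $1,653.20. Insurer: $1,727 − $1,653.20 = $73.80.
#2 ($550): 40% coinsurance on $550 = $220. Patient owes $220 (running OOP $1,873.20). Insurer: $550 − $220 = $330.
#3 ($671): 40% coinsurance on $671 = $268.40. Cost to patient: $268.40. OOP to date $2,141.60. Insurer: $671 − $268.40 = $402.60.
#4 ($3,127): deductible met; 40% of $3,127 = $1,250.80. Patient owes $1,250.80 (running OOP $3,392.40). Insurer: $3,127 − $1,250.80 = $1,876.20.
#5 ($1,613): 40% coinsurance on $1,613 = $645.20. That would push OOP to $4,037.60, over the $3,750 cap, so patient pays $3,750 − $3,392.40 = $357.60. Plan pays $1,613 − $357.60 = $1,255.40.
Insurer total: $73.80 + $330 + $402.60 + $1,876.20 + $1,255.40 = $3,938.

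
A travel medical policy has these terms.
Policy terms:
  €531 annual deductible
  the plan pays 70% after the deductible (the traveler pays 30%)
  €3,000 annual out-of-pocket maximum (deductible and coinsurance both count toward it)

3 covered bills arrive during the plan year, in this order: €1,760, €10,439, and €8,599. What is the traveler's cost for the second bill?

Claim 1 (€1,760): deductible takes €531, €1,229 remains; traveler's 30% is €368.70. Traveler owes €899.70 (running OOP €899.70).
Claim 2 (€10,439): deductible met; 30% of €10,439 = €3,131.70. Adding that to €899.70 gives €4,031.40, past the €3,000 cap; traveler pays only €3,000 − €899.70 = €2,100.30.

€2,100.30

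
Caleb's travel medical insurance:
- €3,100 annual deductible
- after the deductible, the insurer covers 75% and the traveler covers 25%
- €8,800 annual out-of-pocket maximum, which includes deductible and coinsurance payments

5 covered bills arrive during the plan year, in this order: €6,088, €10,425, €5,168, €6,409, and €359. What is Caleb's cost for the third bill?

Bill 1, €6,088: €3,100 finishes the deductible; €2,988 goes to coinsurance; coinsurance €2,988 × 25% = €747. Traveler pays €3,847; OOP now €3,847.
Bill 2, €10,425: deductible already satisfied, so traveler's share is 25% × €10,425 = €2,606.25. Cost to traveler: €2,606.25. OOP to date €6,453.25.
Bill 3, €5,168: deductible met; 25% of €5,168 = €1,292. Traveler pays €1,292; OOP now €7,745.25.

€1,292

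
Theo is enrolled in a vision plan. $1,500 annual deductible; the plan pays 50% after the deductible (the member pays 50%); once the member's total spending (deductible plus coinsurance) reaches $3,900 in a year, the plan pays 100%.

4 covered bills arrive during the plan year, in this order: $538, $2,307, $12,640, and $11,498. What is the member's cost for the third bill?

$1,727.50

Bill 1, $538: all of it applies to the deductible. Cost to member: $538. OOP to date $538.
Bill 2, $2,307: deductible takes $962, $1,345 remains; member's 50% is $672.50. Member pays $1,634.50; OOP now $2,172.50.
Bill 3, $12,640: deductible met; 50% of $12,640 = $6,320. OOP would hit $8,492.50 > $3,900, so the cap limits the member to $3,900 − $2,172.50 = $1,727.50.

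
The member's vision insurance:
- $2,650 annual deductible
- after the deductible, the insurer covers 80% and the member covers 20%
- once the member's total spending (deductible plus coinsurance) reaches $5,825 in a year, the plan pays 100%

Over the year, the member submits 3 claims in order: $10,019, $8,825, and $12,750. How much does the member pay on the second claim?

Claim 1 ($10,019): $2,650 finishes the deductible; $7,369 goes to coinsurance; member's 20% is $1,473.80. Member owes $4,123.80 (running OOP $4,123.80).
Claim 2 ($8,825): 20% coinsurance on $8,825 = $1,765. Adding that to $4,123.80 gives $5,888.80, past the $5,825 cap; member pays only $5,825 − $4,123.80 = $1,701.20.

$1,701.20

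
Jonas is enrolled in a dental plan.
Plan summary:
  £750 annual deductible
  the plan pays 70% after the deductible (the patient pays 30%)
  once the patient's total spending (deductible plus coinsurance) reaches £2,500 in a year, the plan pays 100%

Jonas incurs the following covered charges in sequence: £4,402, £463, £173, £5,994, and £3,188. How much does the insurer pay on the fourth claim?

Claim 1 (£4,402): deductible takes £750, £3,652 remains; 30% of £3,652 = £1,095.60. Patient pays £1,845.60; OOP now £1,845.60. Insurer: £4,402 − £1,845.60 = £2,556.40.
Claim 2 (£463): deductible already satisfied, so patient's share is 30% × £463 = £138.90. Cost to patient: £138.90. OOP to date £1,984.50. Insurer: £463 − £138.90 = £324.10.
Claim 3 (£173): 30% coinsurance on £173 = £51.90. Cost to patient: £51.90. OOP to date £2,036.40. Plan pays £173 − £51.90 = £121.10.
Claim 4 (£5,994): 30% coinsurance on £5,994 = £1,798.20. That would push OOP to £3,834.60, over the £2,500 cap, so patient pays £2,500 − £2,036.40 = £463.60. Plan pays £5,994 − £463.60 = £5,530.40.

£5,530.40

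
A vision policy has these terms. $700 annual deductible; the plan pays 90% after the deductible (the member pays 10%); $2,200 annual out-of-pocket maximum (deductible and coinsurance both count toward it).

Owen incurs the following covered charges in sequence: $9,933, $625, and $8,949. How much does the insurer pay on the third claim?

$8,434.80

#1 ($9,933): deductible takes $700, $9,233 remains; coinsurance $9,233 × 10% = $923.30. Member owes $1,623.30 (running OOP $1,623.30). Plan pays $9,933 − $1,623.30 = $8,309.70.
#2 ($625): deductible already satisfied, so member's share is 10% × $625 = $62.50. Member owes $62.50 (running OOP $1,685.80). Plan pays $625 − $62.50 = $562.50.
#3 ($8,949): deductible already satisfied, so member's share is 10% × $8,949 = $894.90. Adding that to $1,685.80 gives $2,580.70, past the $2,200 cap; member pays only $2,200 − $1,685.80 = $514.20. Plan pays $8,949 − $514.20 = $8,434.80.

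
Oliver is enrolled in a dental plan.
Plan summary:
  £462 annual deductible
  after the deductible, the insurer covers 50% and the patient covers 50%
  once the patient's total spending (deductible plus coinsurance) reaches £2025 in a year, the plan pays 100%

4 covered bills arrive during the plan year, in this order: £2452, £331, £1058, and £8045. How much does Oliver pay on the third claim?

Claim 1 (£2452): deductible takes £462, £1990 remains; 50% of £1990 = £995. Patient owes £1457 (running OOP £1457).
Claim 2 (£331): deductible already satisfied, so patient's share is 50% × £331 = £165.50. Patient owes £165.50 (running OOP £1622.50).
Claim 3 (£1058): deductible already satisfied, so patient's share is 50% × £1058 = £529. OOP would hit £2151.50 > £2025, so the cap limits the patient to £2025 − £1622.50 = £402.50.

£402.50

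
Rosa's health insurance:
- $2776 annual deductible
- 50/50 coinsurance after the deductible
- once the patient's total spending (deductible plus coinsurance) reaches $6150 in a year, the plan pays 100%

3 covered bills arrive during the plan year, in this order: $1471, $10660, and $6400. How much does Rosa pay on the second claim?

#1 ($1471): entire amount goes to the deductible. Patient pays $1471; OOP now $1471.
#2 ($10660): $1305 to deductible, leaving $9355; patient's 50% is $4677.50. Claim cost before the cap: $1305 + $4677.50 = $5982.50. OOP would hit $7453.50 > $6150, so the cap limits the patient to $6150 − $1471 = $4679.

$4679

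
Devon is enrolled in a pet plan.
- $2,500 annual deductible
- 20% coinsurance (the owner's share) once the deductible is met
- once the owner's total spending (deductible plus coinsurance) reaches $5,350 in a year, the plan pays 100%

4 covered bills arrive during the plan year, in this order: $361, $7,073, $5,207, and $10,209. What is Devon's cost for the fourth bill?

#1 ($361): entire amount goes to the deductible. Owner pays $361; OOP now $361.
#2 ($7,073): $2,139 to deductible, leaving $4,934; coinsurance $4,934 × 20% = $986.80. Owner pays $3,125.80; OOP now $3,486.80.
#3 ($5,207): deductible already satisfied, so owner's share is 20% × $5,207 = $1,041.40. Owner owes $1,041.40 (running OOP $4,528.20).
#4 ($10,209): 20% coinsurance on $10,209 = $2,041.80. That would push OOP to $6,570, over the $5,350 cap, so owner pays $5,350 − $4,528.20 = $821.80.

$821.80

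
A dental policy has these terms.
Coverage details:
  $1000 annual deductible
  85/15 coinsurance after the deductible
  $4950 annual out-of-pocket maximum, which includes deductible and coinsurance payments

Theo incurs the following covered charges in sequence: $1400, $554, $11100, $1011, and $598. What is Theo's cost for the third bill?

#1 ($1400): $1000 to deductible, leaving $400; coinsurance $400 × 15% = $60. Patient pays $1060; OOP now $1060.
#2 ($554): 15% coinsurance on $554 = $83.10. Patient owes $83.10 (running OOP $1143.10).
#3 ($11100): deductible already satisfied, so patient's share is 15% × $11100 = $1665. Patient owes $1665 (running OOP $2808.10).

$1665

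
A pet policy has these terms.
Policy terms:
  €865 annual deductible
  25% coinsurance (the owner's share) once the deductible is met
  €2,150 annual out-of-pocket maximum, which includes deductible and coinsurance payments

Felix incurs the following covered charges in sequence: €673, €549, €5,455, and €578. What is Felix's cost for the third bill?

Bill 1, €673: all of it applies to the deductible. Owner pays €673; OOP now €673.
Bill 2, €549: €192 to deductible, leaving €357; coinsurance €357 × 25% = €89.25. Owner pays €281.25; OOP now €954.25.
Bill 3, €5,455: 25% coinsurance on €5,455 = €1,363.75. Adding that to €954.25 gives €2,318, past the €2,150 cap; owner pays only €2,150 − €954.25 = €1,195.75.

€1,195.75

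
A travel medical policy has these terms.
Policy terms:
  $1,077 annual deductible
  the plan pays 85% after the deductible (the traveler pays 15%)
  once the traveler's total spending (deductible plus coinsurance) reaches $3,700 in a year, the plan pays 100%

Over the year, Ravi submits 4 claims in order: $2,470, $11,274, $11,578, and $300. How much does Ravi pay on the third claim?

$722.95

#1 ($2,470): $1,077 finishes the deductible; $1,393 goes to coinsurance; 15% of $1,393 = $208.95. Traveler pays $1,285.95; OOP now $1,285.95.
#2 ($11,274): deductible already satisfied, so traveler's share is 15% × $11,274 = $1,691.10. Traveler owes $1,691.10 (running OOP $2,977.05).
#3 ($11,578): deductible already satisfied, so traveler's share is 15% × $11,578 = $1,736.70. OOP would hit $4,713.75 > $3,700, so the cap limits the traveler to $3,700 − $2,977.05 = $722.95.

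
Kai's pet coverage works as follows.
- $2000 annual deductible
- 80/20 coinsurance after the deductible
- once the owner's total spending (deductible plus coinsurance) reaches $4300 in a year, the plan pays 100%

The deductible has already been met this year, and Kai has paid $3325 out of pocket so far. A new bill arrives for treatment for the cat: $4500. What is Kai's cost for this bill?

The deductible is already satisfied, so the full bill goes to coinsurance.
Owner's 20% share of $4500 is $900.
Cumulative spending $3325 + $900 = $4225 stays under the $4300 maximum.

$900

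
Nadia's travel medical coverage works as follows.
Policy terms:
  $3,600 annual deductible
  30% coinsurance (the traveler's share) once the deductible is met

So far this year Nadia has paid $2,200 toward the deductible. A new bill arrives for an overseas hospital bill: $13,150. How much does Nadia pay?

$4,925

$2,200 of the $3,600 deductible is already met, leaving $1,400.
The remaining $11,750 (= $13,150 − $1,400) moves to coinsurance.
30% of $11,750 = $3,525 falls to the traveler.
So the traveler owes $1,400 + $3,525 = $4,925.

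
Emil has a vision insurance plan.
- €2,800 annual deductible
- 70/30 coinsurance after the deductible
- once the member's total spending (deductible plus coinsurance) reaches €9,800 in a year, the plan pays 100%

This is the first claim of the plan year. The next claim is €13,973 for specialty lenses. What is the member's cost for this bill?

€6,151.90

The full €2,800 deductible is still open; €2,800 of this bill applies to it.
After the €2,800 deductible portion, €13,973 − €2,800 = €11,173 is subject to coinsurance.
Coinsurance: €11,173 × 30% = €3,351.90.
So the member owes €2,800 + €3,351.90 = €6,151.90 before any cap.
Total out-of-pocket so far would be €0 + €6,151.90 = €6,151.90, below the €9,800 cap — no reduction.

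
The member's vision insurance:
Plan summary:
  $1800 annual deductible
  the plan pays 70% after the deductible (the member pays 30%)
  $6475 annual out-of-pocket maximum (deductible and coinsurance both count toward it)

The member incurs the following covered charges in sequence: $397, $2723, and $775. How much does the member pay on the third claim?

$232.50

Claim 1 ($397): all of it applies to the deductible. Member owes $397 (running OOP $397).
Claim 2 ($2723): deductible takes $1403, $1320 remains; coinsurance $1320 × 30% = $396. Cost to member: $1799. OOP to date $2196.
Claim 3 ($775): deductible met; 30% of $775 = $232.50. Member owes $232.50 (running OOP $2428.50).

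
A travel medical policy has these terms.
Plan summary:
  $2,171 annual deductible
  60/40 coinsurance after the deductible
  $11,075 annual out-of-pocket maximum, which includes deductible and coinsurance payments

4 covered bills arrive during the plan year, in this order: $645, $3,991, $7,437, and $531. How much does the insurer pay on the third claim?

$4,462.20

Claim 1 ($645): fully absorbed by the deductible. Traveler owes $645 (running OOP $645). Insurer: $645 − $645 = $0.
Claim 2 ($3,991): $1,526 finishes the deductible; $2,465 goes to coinsurance; 40% of $2,465 = $986. Traveler owes $2,512 (running OOP $3,157). Insurer: $3,991 − $2,512 = $1,479.
Claim 3 ($7,437): deductible already satisfied, so traveler's share is 40% × $7,437 = $2,974.80. Traveler owes $2,974.80 (running OOP $6,131.80). Insurer: $7,437 − $2,974.80 = $4,462.20.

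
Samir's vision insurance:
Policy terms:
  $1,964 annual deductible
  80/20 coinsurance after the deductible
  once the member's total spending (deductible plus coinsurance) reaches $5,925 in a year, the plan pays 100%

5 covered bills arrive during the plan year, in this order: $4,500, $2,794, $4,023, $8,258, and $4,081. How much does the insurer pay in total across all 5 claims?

Bill 1, $4,500: $1,964 finishes the deductible; $2,536 goes to coinsurance; 20% of $2,536 = $507.20. Member pays $2,471.20; OOP now $2,471.20. Plan pays $4,500 − $2,471.20 = $2,028.80.
Bill 2, $2,794: 20% coinsurance on $2,794 = $558.80. Cost to member: $558.80. OOP to date $3,030. Insurer: $2,794 − $558.80 = $2,235.20.
Bill 3, $4,023: deductible already satisfied, so member's share is 20% × $4,023 = $804.60. Cost to member: $804.60. OOP to date $3,834.60. Insurer: $4,023 − $804.60 = $3,218.40.
Bill 4, $8,258: 20% coinsurance on $8,258 = $1,651.60. Member owes $1,651.60 (running OOP $5,486.20). Insurer: $8,258 − $1,651.60 = $6,606.40.
Bill 5, $4,081: deductible already satisfied, so member's share is 20% × $4,081 = $816.20. That would push OOP to $6,302.40, over the $5,925 cap, so member pays $5,925 − $5,486.20 = $438.80. Plan pays $4,081 − $438.80 = $3,642.20.
Insurer total = bills − member's total = $23,656 − $5,925 = $17,731.

$17,731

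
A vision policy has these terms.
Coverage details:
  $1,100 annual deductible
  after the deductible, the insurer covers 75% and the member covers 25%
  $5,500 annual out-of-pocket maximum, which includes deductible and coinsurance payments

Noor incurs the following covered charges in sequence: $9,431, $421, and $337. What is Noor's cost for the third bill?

$84.25

Claim 1 ($9,431): deductible takes $1,100, $8,331 remains; 25% of $8,331 = $2,082.75. Member owes $3,182.75 (running OOP $3,182.75).
Claim 2 ($421): deductible met; 25% of $421 = $105.25. Cost to member: $105.25. OOP to date $3,288.
Claim 3 ($337): 25% coinsurance on $337 = $84.25. Member owes $84.25 (running OOP $3,372.25).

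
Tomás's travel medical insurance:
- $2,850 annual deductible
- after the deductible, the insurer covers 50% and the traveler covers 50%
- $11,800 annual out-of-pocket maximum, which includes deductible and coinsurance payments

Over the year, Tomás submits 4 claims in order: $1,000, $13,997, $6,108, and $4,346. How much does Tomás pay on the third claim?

Claim 1 ($1,000): fully absorbed by the deductible. Traveler owes $1,000 (running OOP $1,000).
Claim 2 ($13,997): deductible takes $1,850, $12,147 remains; coinsurance $12,147 × 50% = $6,073.50. Traveler owes $7,923.50 (running OOP $8,923.50).
Claim 3 ($6,108): deductible met; 50% of $6,108 = $3,054. That would push OOP to $11,977.50, over the $11,800 cap, so traveler pays $11,800 − $8,923.50 = $2,876.50.

$2,876.50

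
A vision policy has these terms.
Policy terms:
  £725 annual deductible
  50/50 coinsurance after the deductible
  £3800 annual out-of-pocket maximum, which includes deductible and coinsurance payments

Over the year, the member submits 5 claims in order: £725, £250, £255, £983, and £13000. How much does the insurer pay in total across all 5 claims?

Bill 1, £725: fully absorbed by the deductible. Member owes £725 (running OOP £725). Insurer: £725 − £725 = £0.
Bill 2, £250: deductible met; 50% of £250 = £125. Member pays £125; OOP now £850. Plan pays £250 − £125 = £125.
Bill 3, £255: deductible met; 50% of £255 = £127.50. Cost to member: £127.50. OOP to date £977.50. Insurer: £255 − £127.50 = £127.50.
Bill 4, £983: 50% coinsurance on £983 = £491.50. Member pays £491.50; OOP now £1469. Plan pays £983 − £491.50 = £491.50.
Bill 5, £13000: deductible met; 50% of £13000 = £6500. That would push OOP to £7969, over the £3800 cap, so member pays £3800 − £1469 = £2331. Insurer: £13000 − £2331 = £10669.
Insurer total: £0 + £125 + £127.50 + £491.50 + £10669 = £11413.

£11413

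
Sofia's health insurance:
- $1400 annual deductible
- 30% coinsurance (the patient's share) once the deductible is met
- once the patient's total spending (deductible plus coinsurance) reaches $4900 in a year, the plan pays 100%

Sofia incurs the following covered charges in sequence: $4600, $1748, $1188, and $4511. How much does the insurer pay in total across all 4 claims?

$7452.90

Claim 1 ($4600): $1400 finishes the deductible; $3200 goes to coinsurance; coinsurance $3200 × 30% = $960. Patient pays $2360; OOP now $2360. Plan pays $4600 − $2360 = $2240.
Claim 2 ($1748): deductible already satisfied, so patient's share is 30% × $1748 = $524.40. Patient pays $524.40; OOP now $2884.40. Plan pays $1748 − $524.40 = $1223.60.
Claim 3 ($1188): deductible met; 30% of $1188 = $356.40. Patient owes $356.40 (running OOP $3240.80). Plan pays $1188 − $356.40 = $831.60.
Claim 4 ($4511): deductible met; 30% of $4511 = $1353.30. Cost to patient: $1353.30. OOP to date $4594.10. Insurer: $4511 − $1353.30 = $3157.70.
Insurer total = bills − patient's total = $12047 − $4594.10 = $7452.90.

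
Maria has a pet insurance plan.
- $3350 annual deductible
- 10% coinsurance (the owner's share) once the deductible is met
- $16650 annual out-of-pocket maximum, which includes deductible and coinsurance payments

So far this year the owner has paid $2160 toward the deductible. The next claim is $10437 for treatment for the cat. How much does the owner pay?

$2114.70

Remaining deductible: $3350 − $2160 = $1190.
That leaves $10437 − $1190 = $9247 for coinsurance.
10% of $9247 = $924.70 falls to the owner.
Owner responsibility before any cap: $1190 + $924.70 = $2114.70.
Cumulative spending $2160 + $2114.70 = $4274.70 stays under the $16650 maximum.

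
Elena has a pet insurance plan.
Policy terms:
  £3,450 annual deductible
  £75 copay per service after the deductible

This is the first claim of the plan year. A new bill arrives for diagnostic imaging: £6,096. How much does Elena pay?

£3,525

Deductible not yet touched, so the first £3,450 of the bill goes to the deductible.
That leaves £6,096 − £3,450 = £2,646 for the copay.
Copay on this service: £75.
So the owner owes £3,450 + £75 = £3,525.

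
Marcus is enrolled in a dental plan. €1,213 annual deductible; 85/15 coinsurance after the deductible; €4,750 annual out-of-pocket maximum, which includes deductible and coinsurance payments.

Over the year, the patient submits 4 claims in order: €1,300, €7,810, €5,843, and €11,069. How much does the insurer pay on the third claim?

€4,966.55

Bill 1, €1,300: deductible takes €1,213, €87 remains; coinsurance €87 × 15% = €13.05. Patient owes €1,226.05 (running OOP €1,226.05). Insurer: €1,300 − €1,226.05 = €73.95.
Bill 2, €7,810: deductible already satisfied, so patient's share is 15% × €7,810 = €1,171.50. Patient owes €1,171.50 (running OOP €2,397.55). Plan pays €7,810 − €1,171.50 = €6,638.50.
Bill 3, €5,843: deductible already satisfied, so patient's share is 15% × €5,843 = €876.45. Patient owes €876.45 (running OOP €3,274). Plan pays €5,843 − €876.45 = €4,966.55.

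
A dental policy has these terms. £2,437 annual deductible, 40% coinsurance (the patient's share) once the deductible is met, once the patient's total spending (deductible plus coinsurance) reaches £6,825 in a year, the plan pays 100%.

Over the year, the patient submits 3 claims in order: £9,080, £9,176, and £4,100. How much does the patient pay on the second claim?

Claim 1 — £9,080: £2,437 finishes the deductible; £6,643 goes to coinsurance; patient's 40% is £2,657.20. Patient owes £5,094.20 (running OOP £5,094.20).
Claim 2 — £9,176: deductible already satisfied, so patient's share is 40% × £9,176 = £3,670.40. That would push OOP to £8,764.60, over the £6,825 cap, so patient pays £6,825 − £5,094.20 = £1,730.80.

£1,730.80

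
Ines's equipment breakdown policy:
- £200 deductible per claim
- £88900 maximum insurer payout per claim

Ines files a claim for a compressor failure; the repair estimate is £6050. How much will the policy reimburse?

Subtract the deductible: £6050 − £200 = £5850.
£5850 ≤ £88900, so the limit doesn't bind; insurer pays £5850.

£5850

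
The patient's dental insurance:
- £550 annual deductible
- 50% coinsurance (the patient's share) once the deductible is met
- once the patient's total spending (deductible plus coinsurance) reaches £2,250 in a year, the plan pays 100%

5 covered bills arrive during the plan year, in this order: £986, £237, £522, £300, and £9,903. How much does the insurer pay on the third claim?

£261

Claim 1 (£986): deductible takes £550, £436 remains; patient's 50% is £218. Cost to patient: £768. OOP to date £768. Plan pays £986 − £768 = £218.
Claim 2 (£237): 50% coinsurance on £237 = £118.50. Patient owes £118.50 (running OOP £886.50). Plan pays £237 − £118.50 = £118.50.
Claim 3 (£522): 50% coinsurance on £522 = £261. Cost to patient: £261. OOP to date £1,147.50. Insurer: £522 − £261 = £261.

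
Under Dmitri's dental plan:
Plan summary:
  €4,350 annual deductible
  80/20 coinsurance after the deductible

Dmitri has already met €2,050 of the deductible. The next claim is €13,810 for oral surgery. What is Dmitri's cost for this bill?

Deductible still to meet: €4,350 − €2,050 = €2,300.
After the €2,300 deductible portion, €13,810 − €2,300 = €11,510 is subject to coinsurance.
Patient's 20% share of €11,510 is €2,302.
Patient responsibility: €2,300 + €2,302 = €4,602.

€4,602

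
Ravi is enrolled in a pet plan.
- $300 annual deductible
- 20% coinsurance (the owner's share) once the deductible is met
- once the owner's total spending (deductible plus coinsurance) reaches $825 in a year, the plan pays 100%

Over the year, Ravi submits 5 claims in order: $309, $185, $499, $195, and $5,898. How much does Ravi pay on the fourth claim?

Claim 1 ($309): $300 finishes the deductible; $9 goes to coinsurance; coinsurance $9 × 20% = $1.80. Owner pays $301.80; OOP now $301.80.
Claim 2 ($185): deductible met; 20% of $185 = $37. Owner owes $37 (running OOP $338.80).
Claim 3 ($499): 20% coinsurance on $499 = $99.80. Cost to owner: $99.80. OOP to date $438.60.
Claim 4 ($195): deductible met; 20% of $195 = $39. Owner owes $39 (running OOP $477.60).

$39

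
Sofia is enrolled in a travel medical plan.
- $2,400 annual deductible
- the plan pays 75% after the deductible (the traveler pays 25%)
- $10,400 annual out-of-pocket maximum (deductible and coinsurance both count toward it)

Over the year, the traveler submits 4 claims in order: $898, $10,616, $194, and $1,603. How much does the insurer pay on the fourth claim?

Claim 1 ($898): fully absorbed by the deductible. Traveler pays $898; OOP now $898. Insurer: $898 − $898 = $0.
Claim 2 ($10,616): $1,502 finishes the deductible; $9,114 goes to coinsurance; coinsurance $9,114 × 25% = $2,278.50. Cost to traveler: $3,780.50. OOP to date $4,678.50. Insurer: $10,616 − $3,780.50 = $6,835.50.
Claim 3 ($194): deductible already satisfied, so traveler's share is 25% × $194 = $48.50. Traveler owes $48.50 (running OOP $4,727). Plan pays $194 − $48.50 = $145.50.
Claim 4 ($1,603): deductible already satisfied, so traveler's share is 25% × $1,603 = $400.75. Traveler pays $400.75; OOP now $5,127.75. Plan pays $1,603 − $400.75 = $1,202.25.

$1,202.25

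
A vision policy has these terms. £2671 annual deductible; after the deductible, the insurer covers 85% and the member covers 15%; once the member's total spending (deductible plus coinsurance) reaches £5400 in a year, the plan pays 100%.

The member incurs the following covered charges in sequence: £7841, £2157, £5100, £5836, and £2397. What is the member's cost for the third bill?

Claim 1 — £7841: £2671 to deductible, leaving £5170; coinsurance £5170 × 15% = £775.50. Member pays £3446.50; OOP now £3446.50.
Claim 2 — £2157: 15% coinsurance on £2157 = £323.55. Member owes £323.55 (running OOP £3770.05).
Claim 3 — £5100: deductible already satisfied, so member's share is 15% × £5100 = £765. Member owes £765 (running OOP £4535.05).

£765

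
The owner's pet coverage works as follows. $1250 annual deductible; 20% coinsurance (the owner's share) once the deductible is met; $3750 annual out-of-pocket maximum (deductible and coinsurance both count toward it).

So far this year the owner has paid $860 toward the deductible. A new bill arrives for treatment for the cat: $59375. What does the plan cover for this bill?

$56485

Deductible still to meet: $1250 − $860 = $390.
After the $390 deductible portion, $59375 − $390 = $58985 is subject to coinsurance.
Owner's 20% share of $58985 is $11797.
Owner responsibility before any cap: $390 + $11797 = $12187.
That would bring total out-of-pocket to $13047, past the $3750 cap. The owner is capped at $3750 − $860 = $2890 on this claim.
The plan picks up $59375 − $2890 = $56485.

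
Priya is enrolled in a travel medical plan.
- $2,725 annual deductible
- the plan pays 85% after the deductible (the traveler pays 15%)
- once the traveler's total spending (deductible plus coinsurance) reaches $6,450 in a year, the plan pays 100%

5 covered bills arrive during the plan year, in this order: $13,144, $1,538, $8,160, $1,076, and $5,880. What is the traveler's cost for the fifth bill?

Bill 1, $13,144: $2,725 finishes the deductible; $10,419 goes to coinsurance; coinsurance $10,419 × 15% = $1,562.85. Traveler owes $4,287.85 (running OOP $4,287.85).
Bill 2, $1,538: deductible met; 15% of $1,538 = $230.70. Traveler owes $230.70 (running OOP $4,518.55).
Bill 3, $8,160: deductible already satisfied, so traveler's share is 15% × $8,160 = $1,224. Cost to traveler: $1,224. OOP to date $5,742.55.
Bill 4, $1,076: 15% coinsurance on $1,076 = $161.40. Traveler pays $161.40; OOP now $5,903.95.
Bill 5, $5,880: 15% coinsurance on $5,880 = $882. That would push OOP to $6,785.95, over the $6,450 cap, so traveler pays $6,450 − $5,903.95 = $546.05.

$546.05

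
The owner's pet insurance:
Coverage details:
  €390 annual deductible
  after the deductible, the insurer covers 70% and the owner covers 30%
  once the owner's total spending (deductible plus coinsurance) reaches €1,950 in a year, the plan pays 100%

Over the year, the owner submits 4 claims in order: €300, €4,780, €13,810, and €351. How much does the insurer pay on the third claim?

Claim 1 — €300: all of it applies to the deductible. Owner pays €300; OOP now €300. Plan pays €300 − €300 = €0.
Claim 2 — €4,780: deductible takes €90, €4,690 remains; coinsurance €4,690 × 30% = €1,407. Owner owes €1,497 (running OOP €1,797). Plan pays €4,780 − €1,497 = €3,283.
Claim 3 — €13,810: deductible already satisfied, so owner's share is 30% × €13,810 = €4,143. OOP would hit €5,940 > €1,950, so the cap limits the owner to €1,950 − €1,797 = €153. Insurer: €13,810 − €153 = €13,657.

€13,657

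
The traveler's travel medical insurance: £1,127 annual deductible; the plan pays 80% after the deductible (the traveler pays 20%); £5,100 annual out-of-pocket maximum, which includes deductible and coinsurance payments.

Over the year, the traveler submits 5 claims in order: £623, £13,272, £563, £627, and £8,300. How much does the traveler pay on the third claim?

Claim 1 — £623: all of it applies to the deductible. Traveler pays £623; OOP now £623.
Claim 2 — £13,272: deductible takes £504, £12,768 remains; coinsurance £12,768 × 20% = £2,553.60. Traveler pays £3,057.60; OOP now £3,680.60.
Claim 3 — £563: deductible met; 20% of £563 = £112.60. Cost to traveler: £112.60. OOP to date £3,793.20.

£112.60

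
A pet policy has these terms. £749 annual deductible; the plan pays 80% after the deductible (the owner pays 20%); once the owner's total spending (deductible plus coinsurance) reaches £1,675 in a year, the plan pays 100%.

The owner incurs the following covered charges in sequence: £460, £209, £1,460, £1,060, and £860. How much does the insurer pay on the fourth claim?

Claim 1 — £460: fully absorbed by the deductible. Cost to owner: £460. OOP to date £460. Insurer: £460 − £460 = £0.
Claim 2 — £209: entire amount goes to the deductible. Cost to owner: £209. OOP to date £669. Plan pays £209 − £209 = £0.
Claim 3 — £1,460: deductible takes £80, £1,380 remains; coinsurance £1,380 × 20% = £276. Owner pays £356; OOP now £1,025. Insurer: £1,460 − £356 = £1,104.
Claim 4 — £1,060: deductible met; 20% of £1,060 = £212. Owner owes £212 (running OOP £1,237). Plan pays £1,060 − £212 = £848.

£848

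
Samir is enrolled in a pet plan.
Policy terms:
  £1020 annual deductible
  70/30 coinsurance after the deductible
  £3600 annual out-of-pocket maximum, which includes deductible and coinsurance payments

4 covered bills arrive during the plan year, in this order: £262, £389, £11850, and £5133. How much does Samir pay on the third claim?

£2949

#1 (£262): all of it applies to the deductible. Owner pays £262; OOP now £262.
#2 (£389): fully absorbed by the deductible. Cost to owner: £389. OOP to date £651.
#3 (£11850): £369 finishes the deductible; £11481 goes to coinsurance; coinsurance £11481 × 30% = £3444.30. Together that's £369 + £3444.30 = £3813.30. That would push OOP to £4464.30, over the £3600 cap, so owner pays £3600 − £651 = £2949.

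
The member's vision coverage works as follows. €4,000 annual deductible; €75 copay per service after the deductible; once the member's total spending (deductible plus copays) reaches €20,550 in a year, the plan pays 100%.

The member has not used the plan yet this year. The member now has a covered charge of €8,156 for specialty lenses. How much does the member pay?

Deductible not yet touched, so the first €4,000 of the bill goes to the deductible.
That leaves €8,156 − €4,000 = €4,156 for the copay.
Copay on this service: €75.
So the member owes €4,000 + €75 = €4,075 before any cap.
Year-to-date out-of-pocket becomes €0 + €4,075 = €4,075, still under the €20,550 maximum, so no cap applies.

€4,075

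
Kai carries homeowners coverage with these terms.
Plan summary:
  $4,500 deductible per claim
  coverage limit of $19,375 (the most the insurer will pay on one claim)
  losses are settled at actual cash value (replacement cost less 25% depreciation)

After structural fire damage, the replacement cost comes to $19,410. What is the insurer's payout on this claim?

At 25% depreciation, ACV = $19,410 − $4,852.50 = $14,557.50.
Subtract the deductible: $14,557.50 − $4,500 = $10,057.50.
$10,057.50 is within the $19,375 limit, so the insurer pays $10,057.50.

$10,057.50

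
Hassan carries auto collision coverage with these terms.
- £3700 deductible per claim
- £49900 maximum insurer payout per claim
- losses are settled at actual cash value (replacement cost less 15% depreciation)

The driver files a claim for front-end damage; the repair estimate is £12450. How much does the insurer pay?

Depreciate 15%: the covered value is £12450 × 0.85 = £10582.50.
Less the £3700 deductible: £10582.50 − £3700 = £6882.50.
£6882.50 ≤ £49900, so the limit doesn't bind; insurer pays £6882.50.

£6882.50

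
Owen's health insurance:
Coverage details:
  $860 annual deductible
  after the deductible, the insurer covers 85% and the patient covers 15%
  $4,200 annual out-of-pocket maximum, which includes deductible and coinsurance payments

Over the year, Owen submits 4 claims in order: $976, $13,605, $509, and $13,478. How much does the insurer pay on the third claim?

$432.65

#1 ($976): $860 to deductible, leaving $116; 15% of $116 = $17.40. Patient pays $877.40; OOP now $877.40. Insurer: $976 − $877.40 = $98.60.
#2 ($13,605): 15% coinsurance on $13,605 = $2,040.75. Cost to patient: $2,040.75. OOP to date $2,918.15. Insurer: $13,605 − $2,040.75 = $11,564.25.
#3 ($509): deductible met; 15% of $509 = $76.35. Patient pays $76.35; OOP now $2,994.50. Plan pays $509 − $76.35 = $432.65.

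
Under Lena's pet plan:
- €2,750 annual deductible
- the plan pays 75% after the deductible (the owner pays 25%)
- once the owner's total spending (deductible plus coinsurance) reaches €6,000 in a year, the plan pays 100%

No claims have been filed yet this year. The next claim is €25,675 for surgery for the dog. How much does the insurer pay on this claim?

€19,675

The full €2,750 deductible is still open; €2,750 of this bill applies to it.
That leaves €25,675 − €2,750 = €22,925 for coinsurance.
Coinsurance: €22,925 × 25% = €5,731.25.
So the owner owes €2,750 + €5,731.25 = €8,481.25 before any cap.
That would bring total out-of-pocket to €8,481.25, past the €6,000 cap. The owner is capped at €6,000 − €0 = €6,000 on this claim.
Insurer pays the balance: €25,675 − €6,000 = €19,675.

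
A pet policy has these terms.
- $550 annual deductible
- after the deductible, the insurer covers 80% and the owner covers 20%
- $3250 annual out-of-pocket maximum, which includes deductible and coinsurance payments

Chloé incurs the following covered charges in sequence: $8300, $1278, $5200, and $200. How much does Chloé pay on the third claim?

Claim 1 ($8300): $550 to deductible, leaving $7750; 20% of $7750 = $1550. Owner owes $2100 (running OOP $2100).
Claim 2 ($1278): deductible already satisfied, so owner's share is 20% × $1278 = $255.60. Owner pays $255.60; OOP now $2355.60.
Claim 3 ($5200): 20% coinsurance on $5200 = $1040. That would push OOP to $3395.60, over the $3250 cap, so owner pays $3250 − $2355.60 = $894.40.

$894.40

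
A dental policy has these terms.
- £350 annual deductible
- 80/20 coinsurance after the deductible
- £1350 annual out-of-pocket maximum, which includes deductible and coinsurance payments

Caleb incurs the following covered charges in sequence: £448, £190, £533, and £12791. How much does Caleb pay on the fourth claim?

#1 (£448): £350 finishes the deductible; £98 goes to coinsurance; patient's 20% is £19.60. Patient owes £369.60 (running OOP £369.60).
#2 (£190): 20% coinsurance on £190 = £38. Patient pays £38; OOP now £407.60.
#3 (£533): deductible met; 20% of £533 = £106.60. Cost to patient: £106.60. OOP to date £514.20.
#4 (£12791): deductible already satisfied, so patient's share is 20% × £12791 = £2558.20. OOP would hit £3072.40 > £1350, so the cap limits the patient to £1350 − £514.20 = £835.80.

£835.80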